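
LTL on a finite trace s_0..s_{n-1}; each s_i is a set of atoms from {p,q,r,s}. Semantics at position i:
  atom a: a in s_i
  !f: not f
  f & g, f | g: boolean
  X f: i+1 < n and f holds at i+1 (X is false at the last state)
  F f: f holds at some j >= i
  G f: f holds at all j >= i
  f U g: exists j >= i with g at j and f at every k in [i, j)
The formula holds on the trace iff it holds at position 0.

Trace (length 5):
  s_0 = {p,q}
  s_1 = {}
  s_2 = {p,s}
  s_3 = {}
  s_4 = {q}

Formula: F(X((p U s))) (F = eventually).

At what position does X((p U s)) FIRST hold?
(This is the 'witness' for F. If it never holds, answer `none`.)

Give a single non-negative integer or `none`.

Answer: 1

Derivation:
s_0={p,q}: X((p U s))=False (p U s)=False p=True s=False
s_1={}: X((p U s))=True (p U s)=False p=False s=False
s_2={p,s}: X((p U s))=False (p U s)=True p=True s=True
s_3={}: X((p U s))=False (p U s)=False p=False s=False
s_4={q}: X((p U s))=False (p U s)=False p=False s=False
F(X((p U s))) holds; first witness at position 1.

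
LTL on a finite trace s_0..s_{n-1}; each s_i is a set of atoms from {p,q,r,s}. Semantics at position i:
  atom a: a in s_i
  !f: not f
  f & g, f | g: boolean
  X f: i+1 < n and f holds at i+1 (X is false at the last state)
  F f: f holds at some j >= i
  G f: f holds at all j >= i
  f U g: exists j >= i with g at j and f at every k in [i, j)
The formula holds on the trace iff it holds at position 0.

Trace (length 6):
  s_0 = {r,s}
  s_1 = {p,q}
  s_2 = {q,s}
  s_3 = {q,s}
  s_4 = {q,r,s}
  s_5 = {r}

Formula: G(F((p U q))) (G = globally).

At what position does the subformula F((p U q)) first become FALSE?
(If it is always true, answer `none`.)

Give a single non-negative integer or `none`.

Answer: 5

Derivation:
s_0={r,s}: F((p U q))=True (p U q)=False p=False q=False
s_1={p,q}: F((p U q))=True (p U q)=True p=True q=True
s_2={q,s}: F((p U q))=True (p U q)=True p=False q=True
s_3={q,s}: F((p U q))=True (p U q)=True p=False q=True
s_4={q,r,s}: F((p U q))=True (p U q)=True p=False q=True
s_5={r}: F((p U q))=False (p U q)=False p=False q=False
G(F((p U q))) holds globally = False
First violation at position 5.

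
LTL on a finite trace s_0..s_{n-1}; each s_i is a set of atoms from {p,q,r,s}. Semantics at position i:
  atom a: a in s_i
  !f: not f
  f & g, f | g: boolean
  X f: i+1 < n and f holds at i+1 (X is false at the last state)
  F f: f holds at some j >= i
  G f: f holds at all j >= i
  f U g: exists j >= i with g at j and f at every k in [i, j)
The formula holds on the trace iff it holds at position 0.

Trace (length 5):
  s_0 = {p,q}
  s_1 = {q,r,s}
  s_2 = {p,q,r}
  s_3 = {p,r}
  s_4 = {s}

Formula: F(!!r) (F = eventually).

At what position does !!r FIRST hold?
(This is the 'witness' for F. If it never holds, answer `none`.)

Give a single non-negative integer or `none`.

s_0={p,q}: !!r=False !r=True r=False
s_1={q,r,s}: !!r=True !r=False r=True
s_2={p,q,r}: !!r=True !r=False r=True
s_3={p,r}: !!r=True !r=False r=True
s_4={s}: !!r=False !r=True r=False
F(!!r) holds; first witness at position 1.

Answer: 1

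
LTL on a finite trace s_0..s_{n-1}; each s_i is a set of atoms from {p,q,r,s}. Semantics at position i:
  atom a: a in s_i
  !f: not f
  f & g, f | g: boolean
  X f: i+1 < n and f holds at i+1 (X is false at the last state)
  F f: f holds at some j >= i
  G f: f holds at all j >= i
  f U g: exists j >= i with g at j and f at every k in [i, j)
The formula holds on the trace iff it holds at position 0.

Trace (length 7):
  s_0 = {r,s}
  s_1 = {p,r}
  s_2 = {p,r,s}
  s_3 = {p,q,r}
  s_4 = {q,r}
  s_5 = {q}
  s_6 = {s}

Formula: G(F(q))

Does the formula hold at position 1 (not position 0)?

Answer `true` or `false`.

Answer: false

Derivation:
s_0={r,s}: G(F(q))=False F(q)=True q=False
s_1={p,r}: G(F(q))=False F(q)=True q=False
s_2={p,r,s}: G(F(q))=False F(q)=True q=False
s_3={p,q,r}: G(F(q))=False F(q)=True q=True
s_4={q,r}: G(F(q))=False F(q)=True q=True
s_5={q}: G(F(q))=False F(q)=True q=True
s_6={s}: G(F(q))=False F(q)=False q=False
Evaluating at position 1: result = False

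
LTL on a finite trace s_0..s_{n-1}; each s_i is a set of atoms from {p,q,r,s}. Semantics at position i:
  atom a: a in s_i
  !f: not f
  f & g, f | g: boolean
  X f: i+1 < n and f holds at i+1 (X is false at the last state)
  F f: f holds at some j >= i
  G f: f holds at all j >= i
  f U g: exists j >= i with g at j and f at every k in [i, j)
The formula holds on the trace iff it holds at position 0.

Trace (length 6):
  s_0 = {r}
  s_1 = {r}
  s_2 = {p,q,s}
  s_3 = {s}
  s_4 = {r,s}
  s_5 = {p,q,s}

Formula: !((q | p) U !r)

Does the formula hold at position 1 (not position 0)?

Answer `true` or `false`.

s_0={r}: !((q | p) U !r)=True ((q | p) U !r)=False (q | p)=False q=False p=False !r=False r=True
s_1={r}: !((q | p) U !r)=True ((q | p) U !r)=False (q | p)=False q=False p=False !r=False r=True
s_2={p,q,s}: !((q | p) U !r)=False ((q | p) U !r)=True (q | p)=True q=True p=True !r=True r=False
s_3={s}: !((q | p) U !r)=False ((q | p) U !r)=True (q | p)=False q=False p=False !r=True r=False
s_4={r,s}: !((q | p) U !r)=True ((q | p) U !r)=False (q | p)=False q=False p=False !r=False r=True
s_5={p,q,s}: !((q | p) U !r)=False ((q | p) U !r)=True (q | p)=True q=True p=True !r=True r=False
Evaluating at position 1: result = True

Answer: true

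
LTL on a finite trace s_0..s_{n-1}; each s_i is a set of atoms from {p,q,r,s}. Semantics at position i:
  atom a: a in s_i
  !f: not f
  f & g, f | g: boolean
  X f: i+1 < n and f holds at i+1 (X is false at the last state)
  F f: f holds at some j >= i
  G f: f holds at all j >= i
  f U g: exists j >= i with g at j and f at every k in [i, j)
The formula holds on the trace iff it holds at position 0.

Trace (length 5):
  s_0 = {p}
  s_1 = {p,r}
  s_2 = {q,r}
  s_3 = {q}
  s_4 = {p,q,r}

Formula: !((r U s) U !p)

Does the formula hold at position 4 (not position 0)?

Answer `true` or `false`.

s_0={p}: !((r U s) U !p)=True ((r U s) U !p)=False (r U s)=False r=False s=False !p=False p=True
s_1={p,r}: !((r U s) U !p)=True ((r U s) U !p)=False (r U s)=False r=True s=False !p=False p=True
s_2={q,r}: !((r U s) U !p)=False ((r U s) U !p)=True (r U s)=False r=True s=False !p=True p=False
s_3={q}: !((r U s) U !p)=False ((r U s) U !p)=True (r U s)=False r=False s=False !p=True p=False
s_4={p,q,r}: !((r U s) U !p)=True ((r U s) U !p)=False (r U s)=False r=True s=False !p=False p=True
Evaluating at position 4: result = True

Answer: true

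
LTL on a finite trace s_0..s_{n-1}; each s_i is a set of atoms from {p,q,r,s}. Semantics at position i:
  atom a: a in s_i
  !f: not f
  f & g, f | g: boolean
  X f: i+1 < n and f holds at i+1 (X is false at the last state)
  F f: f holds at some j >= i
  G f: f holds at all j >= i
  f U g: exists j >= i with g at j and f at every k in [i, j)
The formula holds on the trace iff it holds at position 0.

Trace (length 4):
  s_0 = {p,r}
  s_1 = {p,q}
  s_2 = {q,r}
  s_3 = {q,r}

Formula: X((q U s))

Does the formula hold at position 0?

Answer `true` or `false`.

s_0={p,r}: X((q U s))=False (q U s)=False q=False s=False
s_1={p,q}: X((q U s))=False (q U s)=False q=True s=False
s_2={q,r}: X((q U s))=False (q U s)=False q=True s=False
s_3={q,r}: X((q U s))=False (q U s)=False q=True s=False

Answer: false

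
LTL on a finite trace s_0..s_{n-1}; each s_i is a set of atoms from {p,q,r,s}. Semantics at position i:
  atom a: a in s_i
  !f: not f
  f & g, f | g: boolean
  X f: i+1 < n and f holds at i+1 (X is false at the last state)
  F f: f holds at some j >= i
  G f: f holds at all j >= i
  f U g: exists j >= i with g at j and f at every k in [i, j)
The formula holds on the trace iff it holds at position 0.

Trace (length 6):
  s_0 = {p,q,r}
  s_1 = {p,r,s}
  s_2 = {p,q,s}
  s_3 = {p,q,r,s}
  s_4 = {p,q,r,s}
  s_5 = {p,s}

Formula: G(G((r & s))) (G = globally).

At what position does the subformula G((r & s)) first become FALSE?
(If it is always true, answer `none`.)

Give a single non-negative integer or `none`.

Answer: 0

Derivation:
s_0={p,q,r}: G((r & s))=False (r & s)=False r=True s=False
s_1={p,r,s}: G((r & s))=False (r & s)=True r=True s=True
s_2={p,q,s}: G((r & s))=False (r & s)=False r=False s=True
s_3={p,q,r,s}: G((r & s))=False (r & s)=True r=True s=True
s_4={p,q,r,s}: G((r & s))=False (r & s)=True r=True s=True
s_5={p,s}: G((r & s))=False (r & s)=False r=False s=True
G(G((r & s))) holds globally = False
First violation at position 0.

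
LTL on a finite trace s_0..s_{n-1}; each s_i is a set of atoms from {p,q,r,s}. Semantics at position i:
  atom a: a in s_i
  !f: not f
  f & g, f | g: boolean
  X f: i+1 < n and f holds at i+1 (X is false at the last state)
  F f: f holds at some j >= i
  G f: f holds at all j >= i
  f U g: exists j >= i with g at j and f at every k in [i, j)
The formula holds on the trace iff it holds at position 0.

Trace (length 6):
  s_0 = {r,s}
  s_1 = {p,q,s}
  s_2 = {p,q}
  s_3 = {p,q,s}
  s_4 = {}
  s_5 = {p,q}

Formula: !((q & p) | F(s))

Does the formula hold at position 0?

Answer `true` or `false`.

Answer: false

Derivation:
s_0={r,s}: !((q & p) | F(s))=False ((q & p) | F(s))=True (q & p)=False q=False p=False F(s)=True s=True
s_1={p,q,s}: !((q & p) | F(s))=False ((q & p) | F(s))=True (q & p)=True q=True p=True F(s)=True s=True
s_2={p,q}: !((q & p) | F(s))=False ((q & p) | F(s))=True (q & p)=True q=True p=True F(s)=True s=False
s_3={p,q,s}: !((q & p) | F(s))=False ((q & p) | F(s))=True (q & p)=True q=True p=True F(s)=True s=True
s_4={}: !((q & p) | F(s))=True ((q & p) | F(s))=False (q & p)=False q=False p=False F(s)=False s=False
s_5={p,q}: !((q & p) | F(s))=False ((q & p) | F(s))=True (q & p)=True q=True p=True F(s)=False s=False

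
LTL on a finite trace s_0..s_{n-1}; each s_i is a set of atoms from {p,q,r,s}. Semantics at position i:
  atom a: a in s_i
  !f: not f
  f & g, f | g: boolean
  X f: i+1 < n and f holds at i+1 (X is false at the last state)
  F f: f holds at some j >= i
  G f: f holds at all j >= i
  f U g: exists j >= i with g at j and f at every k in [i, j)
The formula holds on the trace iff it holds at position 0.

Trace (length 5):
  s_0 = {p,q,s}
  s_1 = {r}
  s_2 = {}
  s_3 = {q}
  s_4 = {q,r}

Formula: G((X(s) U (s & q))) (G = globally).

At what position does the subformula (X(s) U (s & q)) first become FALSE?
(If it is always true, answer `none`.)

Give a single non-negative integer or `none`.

Answer: 1

Derivation:
s_0={p,q,s}: (X(s) U (s & q))=True X(s)=False s=True (s & q)=True q=True
s_1={r}: (X(s) U (s & q))=False X(s)=False s=False (s & q)=False q=False
s_2={}: (X(s) U (s & q))=False X(s)=False s=False (s & q)=False q=False
s_3={q}: (X(s) U (s & q))=False X(s)=False s=False (s & q)=False q=True
s_4={q,r}: (X(s) U (s & q))=False X(s)=False s=False (s & q)=False q=True
G((X(s) U (s & q))) holds globally = False
First violation at position 1.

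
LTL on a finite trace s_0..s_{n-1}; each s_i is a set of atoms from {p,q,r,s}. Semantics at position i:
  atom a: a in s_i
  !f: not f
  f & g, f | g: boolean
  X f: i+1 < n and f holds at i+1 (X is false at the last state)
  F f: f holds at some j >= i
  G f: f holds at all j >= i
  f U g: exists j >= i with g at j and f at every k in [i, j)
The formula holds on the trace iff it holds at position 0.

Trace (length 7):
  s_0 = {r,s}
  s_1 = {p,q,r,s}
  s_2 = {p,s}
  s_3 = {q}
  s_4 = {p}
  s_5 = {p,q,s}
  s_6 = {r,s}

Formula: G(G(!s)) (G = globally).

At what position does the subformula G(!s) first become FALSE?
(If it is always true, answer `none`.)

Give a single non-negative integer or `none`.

Answer: 0

Derivation:
s_0={r,s}: G(!s)=False !s=False s=True
s_1={p,q,r,s}: G(!s)=False !s=False s=True
s_2={p,s}: G(!s)=False !s=False s=True
s_3={q}: G(!s)=False !s=True s=False
s_4={p}: G(!s)=False !s=True s=False
s_5={p,q,s}: G(!s)=False !s=False s=True
s_6={r,s}: G(!s)=False !s=False s=True
G(G(!s)) holds globally = False
First violation at position 0.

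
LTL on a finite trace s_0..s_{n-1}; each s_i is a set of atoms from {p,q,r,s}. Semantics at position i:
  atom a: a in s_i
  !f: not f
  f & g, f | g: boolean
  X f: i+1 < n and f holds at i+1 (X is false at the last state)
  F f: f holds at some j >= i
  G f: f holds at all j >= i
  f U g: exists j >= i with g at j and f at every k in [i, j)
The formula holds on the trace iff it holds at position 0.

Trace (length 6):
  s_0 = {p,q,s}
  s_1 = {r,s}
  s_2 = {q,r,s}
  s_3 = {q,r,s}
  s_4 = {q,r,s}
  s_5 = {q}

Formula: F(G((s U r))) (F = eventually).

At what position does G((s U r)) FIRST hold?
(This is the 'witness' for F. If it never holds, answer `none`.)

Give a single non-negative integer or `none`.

s_0={p,q,s}: G((s U r))=False (s U r)=True s=True r=False
s_1={r,s}: G((s U r))=False (s U r)=True s=True r=True
s_2={q,r,s}: G((s U r))=False (s U r)=True s=True r=True
s_3={q,r,s}: G((s U r))=False (s U r)=True s=True r=True
s_4={q,r,s}: G((s U r))=False (s U r)=True s=True r=True
s_5={q}: G((s U r))=False (s U r)=False s=False r=False
F(G((s U r))) does not hold (no witness exists).

Answer: none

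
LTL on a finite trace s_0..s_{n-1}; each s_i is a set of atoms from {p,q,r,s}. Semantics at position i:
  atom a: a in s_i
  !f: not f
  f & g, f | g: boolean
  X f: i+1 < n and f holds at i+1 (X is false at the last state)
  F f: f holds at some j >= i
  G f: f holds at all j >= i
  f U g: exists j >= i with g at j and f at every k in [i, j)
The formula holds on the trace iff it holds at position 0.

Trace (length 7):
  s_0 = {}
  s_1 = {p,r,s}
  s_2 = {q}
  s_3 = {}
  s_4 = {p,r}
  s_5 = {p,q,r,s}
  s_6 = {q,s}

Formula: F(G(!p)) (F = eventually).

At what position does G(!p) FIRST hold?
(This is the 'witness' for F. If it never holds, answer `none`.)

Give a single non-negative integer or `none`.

Answer: 6

Derivation:
s_0={}: G(!p)=False !p=True p=False
s_1={p,r,s}: G(!p)=False !p=False p=True
s_2={q}: G(!p)=False !p=True p=False
s_3={}: G(!p)=False !p=True p=False
s_4={p,r}: G(!p)=False !p=False p=True
s_5={p,q,r,s}: G(!p)=False !p=False p=True
s_6={q,s}: G(!p)=True !p=True p=False
F(G(!p)) holds; first witness at position 6.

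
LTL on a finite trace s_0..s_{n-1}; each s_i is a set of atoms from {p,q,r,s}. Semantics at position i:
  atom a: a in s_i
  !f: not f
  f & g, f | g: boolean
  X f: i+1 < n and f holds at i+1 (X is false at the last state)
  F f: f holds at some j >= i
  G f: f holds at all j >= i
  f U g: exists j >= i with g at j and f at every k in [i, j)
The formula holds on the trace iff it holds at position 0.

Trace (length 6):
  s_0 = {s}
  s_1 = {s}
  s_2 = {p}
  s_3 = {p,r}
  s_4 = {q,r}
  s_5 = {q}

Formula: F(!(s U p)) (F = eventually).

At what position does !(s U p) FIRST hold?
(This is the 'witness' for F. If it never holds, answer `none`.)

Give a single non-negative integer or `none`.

Answer: 4

Derivation:
s_0={s}: !(s U p)=False (s U p)=True s=True p=False
s_1={s}: !(s U p)=False (s U p)=True s=True p=False
s_2={p}: !(s U p)=False (s U p)=True s=False p=True
s_3={p,r}: !(s U p)=False (s U p)=True s=False p=True
s_4={q,r}: !(s U p)=True (s U p)=False s=False p=False
s_5={q}: !(s U p)=True (s U p)=False s=False p=False
F(!(s U p)) holds; first witness at position 4.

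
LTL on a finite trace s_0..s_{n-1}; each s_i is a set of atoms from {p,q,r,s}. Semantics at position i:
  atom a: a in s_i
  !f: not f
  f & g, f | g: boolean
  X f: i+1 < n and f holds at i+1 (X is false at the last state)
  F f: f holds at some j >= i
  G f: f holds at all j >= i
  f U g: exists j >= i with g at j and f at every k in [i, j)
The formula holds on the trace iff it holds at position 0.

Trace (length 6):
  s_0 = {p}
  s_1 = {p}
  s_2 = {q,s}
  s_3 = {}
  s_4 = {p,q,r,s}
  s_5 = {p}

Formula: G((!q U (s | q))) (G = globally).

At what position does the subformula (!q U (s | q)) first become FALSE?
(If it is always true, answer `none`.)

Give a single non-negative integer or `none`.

s_0={p}: (!q U (s | q))=True !q=True q=False (s | q)=False s=False
s_1={p}: (!q U (s | q))=True !q=True q=False (s | q)=False s=False
s_2={q,s}: (!q U (s | q))=True !q=False q=True (s | q)=True s=True
s_3={}: (!q U (s | q))=True !q=True q=False (s | q)=False s=False
s_4={p,q,r,s}: (!q U (s | q))=True !q=False q=True (s | q)=True s=True
s_5={p}: (!q U (s | q))=False !q=True q=False (s | q)=False s=False
G((!q U (s | q))) holds globally = False
First violation at position 5.

Answer: 5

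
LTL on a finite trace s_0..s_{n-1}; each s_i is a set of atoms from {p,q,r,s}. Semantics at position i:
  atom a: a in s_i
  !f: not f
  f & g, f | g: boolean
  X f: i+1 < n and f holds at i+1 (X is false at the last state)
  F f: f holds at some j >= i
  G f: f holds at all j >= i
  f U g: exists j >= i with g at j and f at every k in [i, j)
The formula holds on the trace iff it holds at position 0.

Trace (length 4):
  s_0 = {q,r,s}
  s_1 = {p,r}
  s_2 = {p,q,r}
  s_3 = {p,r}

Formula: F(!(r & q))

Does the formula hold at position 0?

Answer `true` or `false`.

s_0={q,r,s}: F(!(r & q))=True !(r & q)=False (r & q)=True r=True q=True
s_1={p,r}: F(!(r & q))=True !(r & q)=True (r & q)=False r=True q=False
s_2={p,q,r}: F(!(r & q))=True !(r & q)=False (r & q)=True r=True q=True
s_3={p,r}: F(!(r & q))=True !(r & q)=True (r & q)=False r=True q=False

Answer: true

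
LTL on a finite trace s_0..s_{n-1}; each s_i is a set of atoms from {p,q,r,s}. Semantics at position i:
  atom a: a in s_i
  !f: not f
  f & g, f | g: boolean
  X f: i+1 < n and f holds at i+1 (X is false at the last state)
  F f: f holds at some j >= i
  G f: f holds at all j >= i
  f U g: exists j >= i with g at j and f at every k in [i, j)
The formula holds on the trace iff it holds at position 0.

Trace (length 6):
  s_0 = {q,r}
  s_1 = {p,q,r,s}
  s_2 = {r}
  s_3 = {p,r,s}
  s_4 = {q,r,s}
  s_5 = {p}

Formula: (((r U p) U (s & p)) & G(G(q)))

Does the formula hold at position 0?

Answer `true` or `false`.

s_0={q,r}: (((r U p) U (s & p)) & G(G(q)))=False ((r U p) U (s & p))=True (r U p)=True r=True p=False (s & p)=False s=False G(G(q))=False G(q)=False q=True
s_1={p,q,r,s}: (((r U p) U (s & p)) & G(G(q)))=False ((r U p) U (s & p))=True (r U p)=True r=True p=True (s & p)=True s=True G(G(q))=False G(q)=False q=True
s_2={r}: (((r U p) U (s & p)) & G(G(q)))=False ((r U p) U (s & p))=True (r U p)=True r=True p=False (s & p)=False s=False G(G(q))=False G(q)=False q=False
s_3={p,r,s}: (((r U p) U (s & p)) & G(G(q)))=False ((r U p) U (s & p))=True (r U p)=True r=True p=True (s & p)=True s=True G(G(q))=False G(q)=False q=False
s_4={q,r,s}: (((r U p) U (s & p)) & G(G(q)))=False ((r U p) U (s & p))=False (r U p)=True r=True p=False (s & p)=False s=True G(G(q))=False G(q)=False q=True
s_5={p}: (((r U p) U (s & p)) & G(G(q)))=False ((r U p) U (s & p))=False (r U p)=True r=False p=True (s & p)=False s=False G(G(q))=False G(q)=False q=False

Answer: false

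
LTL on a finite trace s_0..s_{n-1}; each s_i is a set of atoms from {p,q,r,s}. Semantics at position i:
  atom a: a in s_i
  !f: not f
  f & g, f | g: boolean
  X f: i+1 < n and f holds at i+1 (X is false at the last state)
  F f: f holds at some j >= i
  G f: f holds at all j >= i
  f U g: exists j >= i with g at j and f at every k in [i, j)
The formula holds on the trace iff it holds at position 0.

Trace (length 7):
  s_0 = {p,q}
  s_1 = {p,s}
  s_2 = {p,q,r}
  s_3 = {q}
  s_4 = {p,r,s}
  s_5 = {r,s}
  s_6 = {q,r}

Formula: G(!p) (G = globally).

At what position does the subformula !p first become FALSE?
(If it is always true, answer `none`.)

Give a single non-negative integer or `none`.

s_0={p,q}: !p=False p=True
s_1={p,s}: !p=False p=True
s_2={p,q,r}: !p=False p=True
s_3={q}: !p=True p=False
s_4={p,r,s}: !p=False p=True
s_5={r,s}: !p=True p=False
s_6={q,r}: !p=True p=False
G(!p) holds globally = False
First violation at position 0.

Answer: 0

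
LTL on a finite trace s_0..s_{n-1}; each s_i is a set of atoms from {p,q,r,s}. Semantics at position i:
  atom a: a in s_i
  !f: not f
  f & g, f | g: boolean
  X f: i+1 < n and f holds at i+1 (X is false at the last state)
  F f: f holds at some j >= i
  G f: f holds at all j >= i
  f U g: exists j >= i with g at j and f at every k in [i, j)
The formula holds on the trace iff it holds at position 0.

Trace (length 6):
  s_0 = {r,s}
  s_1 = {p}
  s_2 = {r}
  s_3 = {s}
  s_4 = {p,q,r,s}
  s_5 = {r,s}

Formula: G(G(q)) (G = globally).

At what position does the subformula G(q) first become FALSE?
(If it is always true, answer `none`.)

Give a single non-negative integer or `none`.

Answer: 0

Derivation:
s_0={r,s}: G(q)=False q=False
s_1={p}: G(q)=False q=False
s_2={r}: G(q)=False q=False
s_3={s}: G(q)=False q=False
s_4={p,q,r,s}: G(q)=False q=True
s_5={r,s}: G(q)=False q=False
G(G(q)) holds globally = False
First violation at position 0.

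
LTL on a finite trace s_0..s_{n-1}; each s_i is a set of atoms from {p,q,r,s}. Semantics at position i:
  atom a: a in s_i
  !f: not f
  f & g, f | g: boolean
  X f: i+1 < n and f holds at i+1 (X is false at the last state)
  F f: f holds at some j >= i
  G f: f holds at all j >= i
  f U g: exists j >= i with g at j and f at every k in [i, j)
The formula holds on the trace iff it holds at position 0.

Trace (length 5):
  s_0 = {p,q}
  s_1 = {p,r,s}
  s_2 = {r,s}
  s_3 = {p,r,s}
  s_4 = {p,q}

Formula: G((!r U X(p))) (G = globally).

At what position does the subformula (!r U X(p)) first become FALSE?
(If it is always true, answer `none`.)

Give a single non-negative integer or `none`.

Answer: 1

Derivation:
s_0={p,q}: (!r U X(p))=True !r=True r=False X(p)=True p=True
s_1={p,r,s}: (!r U X(p))=False !r=False r=True X(p)=False p=True
s_2={r,s}: (!r U X(p))=True !r=False r=True X(p)=True p=False
s_3={p,r,s}: (!r U X(p))=True !r=False r=True X(p)=True p=True
s_4={p,q}: (!r U X(p))=False !r=True r=False X(p)=False p=True
G((!r U X(p))) holds globally = False
First violation at position 1.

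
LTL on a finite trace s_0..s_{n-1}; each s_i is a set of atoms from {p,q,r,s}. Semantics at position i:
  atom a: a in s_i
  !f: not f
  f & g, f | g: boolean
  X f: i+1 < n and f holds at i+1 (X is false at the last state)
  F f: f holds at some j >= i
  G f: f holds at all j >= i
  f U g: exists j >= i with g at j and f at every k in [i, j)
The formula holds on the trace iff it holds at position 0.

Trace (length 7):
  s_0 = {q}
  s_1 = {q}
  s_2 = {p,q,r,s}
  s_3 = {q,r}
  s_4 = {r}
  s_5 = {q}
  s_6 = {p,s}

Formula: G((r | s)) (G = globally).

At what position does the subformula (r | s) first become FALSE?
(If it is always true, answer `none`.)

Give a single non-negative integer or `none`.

Answer: 0

Derivation:
s_0={q}: (r | s)=False r=False s=False
s_1={q}: (r | s)=False r=False s=False
s_2={p,q,r,s}: (r | s)=True r=True s=True
s_3={q,r}: (r | s)=True r=True s=False
s_4={r}: (r | s)=True r=True s=False
s_5={q}: (r | s)=False r=False s=False
s_6={p,s}: (r | s)=True r=False s=True
G((r | s)) holds globally = False
First violation at position 0.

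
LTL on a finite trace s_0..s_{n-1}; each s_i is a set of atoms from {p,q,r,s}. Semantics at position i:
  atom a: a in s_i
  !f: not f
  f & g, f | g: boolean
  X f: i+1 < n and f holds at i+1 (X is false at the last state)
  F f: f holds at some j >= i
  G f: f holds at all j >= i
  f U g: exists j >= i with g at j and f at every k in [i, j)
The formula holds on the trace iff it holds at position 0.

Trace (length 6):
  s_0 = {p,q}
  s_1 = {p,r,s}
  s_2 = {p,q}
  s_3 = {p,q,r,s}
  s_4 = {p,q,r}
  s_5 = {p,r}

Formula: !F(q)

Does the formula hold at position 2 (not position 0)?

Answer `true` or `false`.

Answer: false

Derivation:
s_0={p,q}: !F(q)=False F(q)=True q=True
s_1={p,r,s}: !F(q)=False F(q)=True q=False
s_2={p,q}: !F(q)=False F(q)=True q=True
s_3={p,q,r,s}: !F(q)=False F(q)=True q=True
s_4={p,q,r}: !F(q)=False F(q)=True q=True
s_5={p,r}: !F(q)=True F(q)=False q=False
Evaluating at position 2: result = False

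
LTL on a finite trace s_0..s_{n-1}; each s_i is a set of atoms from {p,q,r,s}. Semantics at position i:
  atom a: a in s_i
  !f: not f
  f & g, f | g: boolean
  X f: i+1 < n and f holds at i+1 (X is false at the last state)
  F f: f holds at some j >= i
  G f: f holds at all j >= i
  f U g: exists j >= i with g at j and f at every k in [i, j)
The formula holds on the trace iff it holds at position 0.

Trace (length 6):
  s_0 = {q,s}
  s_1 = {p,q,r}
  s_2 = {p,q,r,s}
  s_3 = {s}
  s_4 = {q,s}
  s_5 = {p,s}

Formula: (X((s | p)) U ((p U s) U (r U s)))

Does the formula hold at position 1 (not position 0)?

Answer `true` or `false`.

Answer: true

Derivation:
s_0={q,s}: (X((s | p)) U ((p U s) U (r U s)))=True X((s | p))=True (s | p)=True s=True p=False ((p U s) U (r U s))=True (p U s)=True (r U s)=True r=False
s_1={p,q,r}: (X((s | p)) U ((p U s) U (r U s)))=True X((s | p))=True (s | p)=True s=False p=True ((p U s) U (r U s))=True (p U s)=True (r U s)=True r=True
s_2={p,q,r,s}: (X((s | p)) U ((p U s) U (r U s)))=True X((s | p))=True (s | p)=True s=True p=True ((p U s) U (r U s))=True (p U s)=True (r U s)=True r=True
s_3={s}: (X((s | p)) U ((p U s) U (r U s)))=True X((s | p))=True (s | p)=True s=True p=False ((p U s) U (r U s))=True (p U s)=True (r U s)=True r=False
s_4={q,s}: (X((s | p)) U ((p U s) U (r U s)))=True X((s | p))=True (s | p)=True s=True p=False ((p U s) U (r U s))=True (p U s)=True (r U s)=True r=False
s_5={p,s}: (X((s | p)) U ((p U s) U (r U s)))=True X((s | p))=False (s | p)=True s=True p=True ((p U s) U (r U s))=True (p U s)=True (r U s)=True r=False
Evaluating at position 1: result = True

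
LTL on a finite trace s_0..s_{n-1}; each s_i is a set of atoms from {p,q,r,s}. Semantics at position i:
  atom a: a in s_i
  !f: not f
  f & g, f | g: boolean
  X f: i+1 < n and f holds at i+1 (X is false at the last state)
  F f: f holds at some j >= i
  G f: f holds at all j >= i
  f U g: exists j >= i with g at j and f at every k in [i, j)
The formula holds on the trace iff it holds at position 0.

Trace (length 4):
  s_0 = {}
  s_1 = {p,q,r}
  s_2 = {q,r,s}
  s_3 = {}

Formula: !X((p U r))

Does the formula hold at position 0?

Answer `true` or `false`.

Answer: false

Derivation:
s_0={}: !X((p U r))=False X((p U r))=True (p U r)=False p=False r=False
s_1={p,q,r}: !X((p U r))=False X((p U r))=True (p U r)=True p=True r=True
s_2={q,r,s}: !X((p U r))=True X((p U r))=False (p U r)=True p=False r=True
s_3={}: !X((p U r))=True X((p U r))=False (p U r)=False p=False r=False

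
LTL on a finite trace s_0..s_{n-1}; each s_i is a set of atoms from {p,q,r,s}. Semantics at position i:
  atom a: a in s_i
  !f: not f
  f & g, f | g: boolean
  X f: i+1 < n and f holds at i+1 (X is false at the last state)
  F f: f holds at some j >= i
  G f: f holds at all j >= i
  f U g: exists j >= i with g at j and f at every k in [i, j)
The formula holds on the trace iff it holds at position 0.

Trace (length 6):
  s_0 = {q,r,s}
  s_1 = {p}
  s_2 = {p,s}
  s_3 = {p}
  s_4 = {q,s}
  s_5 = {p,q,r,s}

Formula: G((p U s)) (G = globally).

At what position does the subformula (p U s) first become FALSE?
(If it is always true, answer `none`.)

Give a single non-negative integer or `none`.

Answer: none

Derivation:
s_0={q,r,s}: (p U s)=True p=False s=True
s_1={p}: (p U s)=True p=True s=False
s_2={p,s}: (p U s)=True p=True s=True
s_3={p}: (p U s)=True p=True s=False
s_4={q,s}: (p U s)=True p=False s=True
s_5={p,q,r,s}: (p U s)=True p=True s=True
G((p U s)) holds globally = True
No violation — formula holds at every position.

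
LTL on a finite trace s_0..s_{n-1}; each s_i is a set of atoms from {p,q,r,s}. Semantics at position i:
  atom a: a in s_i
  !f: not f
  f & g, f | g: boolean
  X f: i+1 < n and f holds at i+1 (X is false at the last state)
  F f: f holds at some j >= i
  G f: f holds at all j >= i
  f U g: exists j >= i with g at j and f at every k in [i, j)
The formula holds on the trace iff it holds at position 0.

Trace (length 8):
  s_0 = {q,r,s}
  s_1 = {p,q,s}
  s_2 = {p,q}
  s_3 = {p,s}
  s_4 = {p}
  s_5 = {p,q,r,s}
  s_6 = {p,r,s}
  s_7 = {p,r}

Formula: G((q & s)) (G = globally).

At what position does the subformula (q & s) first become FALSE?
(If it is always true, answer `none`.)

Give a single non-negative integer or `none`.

Answer: 2

Derivation:
s_0={q,r,s}: (q & s)=True q=True s=True
s_1={p,q,s}: (q & s)=True q=True s=True
s_2={p,q}: (q & s)=False q=True s=False
s_3={p,s}: (q & s)=False q=False s=True
s_4={p}: (q & s)=False q=False s=False
s_5={p,q,r,s}: (q & s)=True q=True s=True
s_6={p,r,s}: (q & s)=False q=False s=True
s_7={p,r}: (q & s)=False q=False s=False
G((q & s)) holds globally = False
First violation at position 2.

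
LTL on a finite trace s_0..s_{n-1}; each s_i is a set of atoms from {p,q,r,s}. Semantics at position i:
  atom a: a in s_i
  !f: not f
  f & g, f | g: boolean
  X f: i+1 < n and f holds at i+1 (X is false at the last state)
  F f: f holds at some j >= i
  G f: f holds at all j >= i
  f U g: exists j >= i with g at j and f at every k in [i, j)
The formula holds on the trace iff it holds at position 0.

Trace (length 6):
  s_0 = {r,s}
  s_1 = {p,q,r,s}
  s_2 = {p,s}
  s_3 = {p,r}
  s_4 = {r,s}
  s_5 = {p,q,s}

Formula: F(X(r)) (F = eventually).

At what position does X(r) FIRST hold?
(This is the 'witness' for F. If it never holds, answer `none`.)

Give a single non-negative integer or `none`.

s_0={r,s}: X(r)=True r=True
s_1={p,q,r,s}: X(r)=False r=True
s_2={p,s}: X(r)=True r=False
s_3={p,r}: X(r)=True r=True
s_4={r,s}: X(r)=False r=True
s_5={p,q,s}: X(r)=False r=False
F(X(r)) holds; first witness at position 0.

Answer: 0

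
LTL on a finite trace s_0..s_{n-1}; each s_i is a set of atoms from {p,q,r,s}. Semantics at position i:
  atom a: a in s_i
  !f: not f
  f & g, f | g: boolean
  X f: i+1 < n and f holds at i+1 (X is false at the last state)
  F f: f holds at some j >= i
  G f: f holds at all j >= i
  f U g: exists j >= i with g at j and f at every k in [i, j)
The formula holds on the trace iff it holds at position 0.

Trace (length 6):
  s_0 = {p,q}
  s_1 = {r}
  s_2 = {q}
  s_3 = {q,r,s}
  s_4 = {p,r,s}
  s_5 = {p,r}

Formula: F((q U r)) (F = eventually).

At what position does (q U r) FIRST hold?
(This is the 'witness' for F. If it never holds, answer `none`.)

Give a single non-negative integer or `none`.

s_0={p,q}: (q U r)=True q=True r=False
s_1={r}: (q U r)=True q=False r=True
s_2={q}: (q U r)=True q=True r=False
s_3={q,r,s}: (q U r)=True q=True r=True
s_4={p,r,s}: (q U r)=True q=False r=True
s_5={p,r}: (q U r)=True q=False r=True
F((q U r)) holds; first witness at position 0.

Answer: 0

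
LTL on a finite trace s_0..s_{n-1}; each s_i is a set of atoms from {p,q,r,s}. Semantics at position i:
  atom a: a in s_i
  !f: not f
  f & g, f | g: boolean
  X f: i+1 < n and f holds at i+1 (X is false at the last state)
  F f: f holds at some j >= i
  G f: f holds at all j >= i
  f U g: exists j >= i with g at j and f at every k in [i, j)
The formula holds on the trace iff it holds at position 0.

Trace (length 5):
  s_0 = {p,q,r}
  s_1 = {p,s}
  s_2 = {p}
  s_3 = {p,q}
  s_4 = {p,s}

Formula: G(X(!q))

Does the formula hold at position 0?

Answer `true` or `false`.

s_0={p,q,r}: G(X(!q))=False X(!q)=True !q=False q=True
s_1={p,s}: G(X(!q))=False X(!q)=True !q=True q=False
s_2={p}: G(X(!q))=False X(!q)=False !q=True q=False
s_3={p,q}: G(X(!q))=False X(!q)=True !q=False q=True
s_4={p,s}: G(X(!q))=False X(!q)=False !q=True q=False

Answer: false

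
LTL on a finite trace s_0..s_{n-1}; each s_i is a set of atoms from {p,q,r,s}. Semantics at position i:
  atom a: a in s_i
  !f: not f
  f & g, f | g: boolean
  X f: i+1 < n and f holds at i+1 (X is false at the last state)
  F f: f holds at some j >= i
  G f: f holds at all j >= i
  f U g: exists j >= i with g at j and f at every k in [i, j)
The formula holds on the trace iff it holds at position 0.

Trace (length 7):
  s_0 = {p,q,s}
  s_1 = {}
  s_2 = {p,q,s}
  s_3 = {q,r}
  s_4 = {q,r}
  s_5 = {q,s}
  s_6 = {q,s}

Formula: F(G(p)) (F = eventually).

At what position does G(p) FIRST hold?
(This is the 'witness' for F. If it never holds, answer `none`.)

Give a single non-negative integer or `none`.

Answer: none

Derivation:
s_0={p,q,s}: G(p)=False p=True
s_1={}: G(p)=False p=False
s_2={p,q,s}: G(p)=False p=True
s_3={q,r}: G(p)=False p=False
s_4={q,r}: G(p)=False p=False
s_5={q,s}: G(p)=False p=False
s_6={q,s}: G(p)=False p=False
F(G(p)) does not hold (no witness exists).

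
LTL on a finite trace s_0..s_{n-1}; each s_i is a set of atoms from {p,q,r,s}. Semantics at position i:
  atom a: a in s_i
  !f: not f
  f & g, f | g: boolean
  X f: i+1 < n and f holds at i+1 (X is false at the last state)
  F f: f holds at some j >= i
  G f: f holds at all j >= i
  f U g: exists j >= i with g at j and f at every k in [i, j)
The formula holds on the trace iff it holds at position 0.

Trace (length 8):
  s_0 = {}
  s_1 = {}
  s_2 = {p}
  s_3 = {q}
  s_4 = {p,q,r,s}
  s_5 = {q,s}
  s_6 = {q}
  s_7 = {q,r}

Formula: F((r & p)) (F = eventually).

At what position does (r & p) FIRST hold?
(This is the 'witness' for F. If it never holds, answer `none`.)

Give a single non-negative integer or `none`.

Answer: 4

Derivation:
s_0={}: (r & p)=False r=False p=False
s_1={}: (r & p)=False r=False p=False
s_2={p}: (r & p)=False r=False p=True
s_3={q}: (r & p)=False r=False p=False
s_4={p,q,r,s}: (r & p)=True r=True p=True
s_5={q,s}: (r & p)=False r=False p=False
s_6={q}: (r & p)=False r=False p=False
s_7={q,r}: (r & p)=False r=True p=False
F((r & p)) holds; first witness at position 4.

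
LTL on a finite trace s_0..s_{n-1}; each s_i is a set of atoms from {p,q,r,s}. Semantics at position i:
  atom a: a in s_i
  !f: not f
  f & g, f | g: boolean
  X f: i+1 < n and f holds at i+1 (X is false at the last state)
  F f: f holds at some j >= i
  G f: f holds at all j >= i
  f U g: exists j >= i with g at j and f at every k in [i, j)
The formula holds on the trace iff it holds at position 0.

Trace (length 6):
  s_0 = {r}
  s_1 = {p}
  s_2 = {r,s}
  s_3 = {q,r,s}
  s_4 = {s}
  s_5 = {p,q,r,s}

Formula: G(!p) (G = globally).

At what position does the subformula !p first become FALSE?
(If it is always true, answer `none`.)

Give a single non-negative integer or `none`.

Answer: 1

Derivation:
s_0={r}: !p=True p=False
s_1={p}: !p=False p=True
s_2={r,s}: !p=True p=False
s_3={q,r,s}: !p=True p=False
s_4={s}: !p=True p=False
s_5={p,q,r,s}: !p=False p=True
G(!p) holds globally = False
First violation at position 1.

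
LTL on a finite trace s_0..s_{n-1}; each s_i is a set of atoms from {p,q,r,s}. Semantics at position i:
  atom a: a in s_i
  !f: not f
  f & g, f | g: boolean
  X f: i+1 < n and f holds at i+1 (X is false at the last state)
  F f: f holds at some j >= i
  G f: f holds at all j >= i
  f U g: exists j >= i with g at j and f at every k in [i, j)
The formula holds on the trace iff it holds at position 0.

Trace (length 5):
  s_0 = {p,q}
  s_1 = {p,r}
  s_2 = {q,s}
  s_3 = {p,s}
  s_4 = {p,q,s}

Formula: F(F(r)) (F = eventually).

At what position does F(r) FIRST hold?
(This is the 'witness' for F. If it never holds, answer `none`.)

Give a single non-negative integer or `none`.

s_0={p,q}: F(r)=True r=False
s_1={p,r}: F(r)=True r=True
s_2={q,s}: F(r)=False r=False
s_3={p,s}: F(r)=False r=False
s_4={p,q,s}: F(r)=False r=False
F(F(r)) holds; first witness at position 0.

Answer: 0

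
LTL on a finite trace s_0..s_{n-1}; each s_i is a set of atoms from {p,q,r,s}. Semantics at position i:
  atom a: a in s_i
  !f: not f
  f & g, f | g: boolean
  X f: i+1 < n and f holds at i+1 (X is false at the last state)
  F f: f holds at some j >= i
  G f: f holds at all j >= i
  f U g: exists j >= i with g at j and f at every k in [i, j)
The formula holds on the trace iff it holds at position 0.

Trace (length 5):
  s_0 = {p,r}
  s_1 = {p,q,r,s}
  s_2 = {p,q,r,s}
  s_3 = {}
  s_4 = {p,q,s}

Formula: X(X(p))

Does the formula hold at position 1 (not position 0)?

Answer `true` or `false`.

Answer: false

Derivation:
s_0={p,r}: X(X(p))=True X(p)=True p=True
s_1={p,q,r,s}: X(X(p))=False X(p)=True p=True
s_2={p,q,r,s}: X(X(p))=True X(p)=False p=True
s_3={}: X(X(p))=False X(p)=True p=False
s_4={p,q,s}: X(X(p))=False X(p)=False p=True
Evaluating at position 1: result = False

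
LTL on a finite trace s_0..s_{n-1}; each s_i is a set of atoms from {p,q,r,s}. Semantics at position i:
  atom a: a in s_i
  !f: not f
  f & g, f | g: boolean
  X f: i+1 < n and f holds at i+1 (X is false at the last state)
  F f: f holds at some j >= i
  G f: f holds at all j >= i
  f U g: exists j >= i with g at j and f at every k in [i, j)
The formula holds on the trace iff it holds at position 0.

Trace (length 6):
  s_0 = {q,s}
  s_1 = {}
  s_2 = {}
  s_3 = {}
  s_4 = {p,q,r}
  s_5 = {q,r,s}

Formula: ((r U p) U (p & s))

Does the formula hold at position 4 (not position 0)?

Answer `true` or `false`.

s_0={q,s}: ((r U p) U (p & s))=False (r U p)=False r=False p=False (p & s)=False s=True
s_1={}: ((r U p) U (p & s))=False (r U p)=False r=False p=False (p & s)=False s=False
s_2={}: ((r U p) U (p & s))=False (r U p)=False r=False p=False (p & s)=False s=False
s_3={}: ((r U p) U (p & s))=False (r U p)=False r=False p=False (p & s)=False s=False
s_4={p,q,r}: ((r U p) U (p & s))=False (r U p)=True r=True p=True (p & s)=False s=False
s_5={q,r,s}: ((r U p) U (p & s))=False (r U p)=False r=True p=False (p & s)=False s=True
Evaluating at position 4: result = False

Answer: false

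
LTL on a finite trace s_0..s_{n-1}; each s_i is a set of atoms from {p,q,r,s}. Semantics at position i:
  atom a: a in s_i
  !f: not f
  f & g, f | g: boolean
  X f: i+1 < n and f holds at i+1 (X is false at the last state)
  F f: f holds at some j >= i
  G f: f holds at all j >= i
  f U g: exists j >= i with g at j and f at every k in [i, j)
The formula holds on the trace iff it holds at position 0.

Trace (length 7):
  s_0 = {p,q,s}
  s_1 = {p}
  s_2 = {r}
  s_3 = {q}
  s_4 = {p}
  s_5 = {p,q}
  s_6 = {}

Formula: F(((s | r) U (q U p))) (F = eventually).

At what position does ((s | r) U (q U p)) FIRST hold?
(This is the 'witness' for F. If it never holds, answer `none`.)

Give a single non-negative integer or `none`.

s_0={p,q,s}: ((s | r) U (q U p))=True (s | r)=True s=True r=False (q U p)=True q=True p=True
s_1={p}: ((s | r) U (q U p))=True (s | r)=False s=False r=False (q U p)=True q=False p=True
s_2={r}: ((s | r) U (q U p))=True (s | r)=True s=False r=True (q U p)=False q=False p=False
s_3={q}: ((s | r) U (q U p))=True (s | r)=False s=False r=False (q U p)=True q=True p=False
s_4={p}: ((s | r) U (q U p))=True (s | r)=False s=False r=False (q U p)=True q=False p=True
s_5={p,q}: ((s | r) U (q U p))=True (s | r)=False s=False r=False (q U p)=True q=True p=True
s_6={}: ((s | r) U (q U p))=False (s | r)=False s=False r=False (q U p)=False q=False p=False
F(((s | r) U (q U p))) holds; first witness at position 0.

Answer: 0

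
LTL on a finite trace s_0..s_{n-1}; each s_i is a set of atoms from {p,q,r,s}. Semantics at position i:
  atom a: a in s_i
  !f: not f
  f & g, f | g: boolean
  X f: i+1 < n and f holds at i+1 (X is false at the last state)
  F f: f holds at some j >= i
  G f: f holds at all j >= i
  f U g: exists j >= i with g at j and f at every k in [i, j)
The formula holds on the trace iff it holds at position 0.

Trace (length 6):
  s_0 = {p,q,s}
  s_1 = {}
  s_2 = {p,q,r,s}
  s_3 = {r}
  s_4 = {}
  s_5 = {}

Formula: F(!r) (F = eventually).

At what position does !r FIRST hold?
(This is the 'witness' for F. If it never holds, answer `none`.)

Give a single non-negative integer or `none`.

s_0={p,q,s}: !r=True r=False
s_1={}: !r=True r=False
s_2={p,q,r,s}: !r=False r=True
s_3={r}: !r=False r=True
s_4={}: !r=True r=False
s_5={}: !r=True r=False
F(!r) holds; first witness at position 0.

Answer: 0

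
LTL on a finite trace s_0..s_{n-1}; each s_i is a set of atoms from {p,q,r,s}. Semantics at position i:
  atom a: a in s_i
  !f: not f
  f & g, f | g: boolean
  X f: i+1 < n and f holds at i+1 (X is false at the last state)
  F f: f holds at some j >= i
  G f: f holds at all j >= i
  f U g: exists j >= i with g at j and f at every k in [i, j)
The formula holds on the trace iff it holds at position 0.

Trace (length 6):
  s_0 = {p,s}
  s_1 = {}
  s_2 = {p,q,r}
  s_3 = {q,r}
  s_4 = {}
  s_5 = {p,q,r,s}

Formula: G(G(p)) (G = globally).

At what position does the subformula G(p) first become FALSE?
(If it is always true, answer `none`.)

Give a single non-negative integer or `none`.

Answer: 0

Derivation:
s_0={p,s}: G(p)=False p=True
s_1={}: G(p)=False p=False
s_2={p,q,r}: G(p)=False p=True
s_3={q,r}: G(p)=False p=False
s_4={}: G(p)=False p=False
s_5={p,q,r,s}: G(p)=True p=True
G(G(p)) holds globally = False
First violation at position 0.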